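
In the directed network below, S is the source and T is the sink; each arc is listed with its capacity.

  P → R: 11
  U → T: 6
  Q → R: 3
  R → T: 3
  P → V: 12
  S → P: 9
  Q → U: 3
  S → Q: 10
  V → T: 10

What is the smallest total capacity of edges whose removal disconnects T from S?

Augment S→P→R→T: bottleneck 3, flow now 3.
Augment S→P→V→T: bottleneck 6, flow now 9.
Augment S→Q→U→T: bottleneck 3, flow now 12.
Augment S→Q→R→P→V→T: bottleneck 3, flow now 15. (uses reverse residual edge)
No augmenting path remains; maximum flow = 15.
By max-flow min-cut, the minimum cut capacity equals the max flow.
In the residual graph, reachable from S: {S, Q}.
Min-cut edges: S→P (9), Q→R (3), Q→U (3); capacity 9 + 3 + 3 = 15.

15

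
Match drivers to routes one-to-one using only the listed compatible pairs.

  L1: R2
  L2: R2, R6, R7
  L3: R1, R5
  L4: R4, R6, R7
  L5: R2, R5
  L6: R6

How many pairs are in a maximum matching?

6

Unit-capacity flow: source→left, listed edges, right→sink; max matching = max flow.
Augmenting path L1→R2 (+1); matched 1.
Augmenting path L2→R6 (+1); matched 2.
Augmenting path L3→R1 (+1); matched 3.
Augmenting path L4→R4 (+1); matched 4.
Augmenting path L5→R5 (+1); matched 5.
Augmenting path L6→R6→L2→R7 (+1); matched 6.
No augmenting path remains; maximum matching = 6.
König certificate: {L1, L2, L3, L4, L5, L6} is a vertex cover of size 6 (every listed pair touches it), so no matching can be larger.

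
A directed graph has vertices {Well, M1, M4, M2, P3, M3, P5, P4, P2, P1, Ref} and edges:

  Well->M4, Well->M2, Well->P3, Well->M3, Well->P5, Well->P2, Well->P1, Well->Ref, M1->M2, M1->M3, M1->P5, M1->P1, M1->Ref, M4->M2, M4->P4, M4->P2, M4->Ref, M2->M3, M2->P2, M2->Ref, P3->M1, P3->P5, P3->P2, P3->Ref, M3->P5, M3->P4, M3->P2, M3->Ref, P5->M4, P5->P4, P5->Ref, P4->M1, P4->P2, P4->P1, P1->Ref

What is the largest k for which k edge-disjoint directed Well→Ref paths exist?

7

Assign every edge capacity 1; by Menger, the answer equals the max flow.
Path Well→Ref (+1); total 1.
Path Well→M4→Ref (+1); total 2.
Path Well→M2→Ref (+1); total 3.
Path Well→P3→Ref (+1); total 4.
Path Well→M3→Ref (+1); total 5.
Path Well→P5→Ref (+1); total 6.
Path Well→P1→Ref (+1); total 7.
No residual Well→Ref path; max flow = 7.
Certifying cut of size 7: {Well→M2, Well→M3, Well→M4, Well→P1, Well→P3, Well→P5, Well→Ref}.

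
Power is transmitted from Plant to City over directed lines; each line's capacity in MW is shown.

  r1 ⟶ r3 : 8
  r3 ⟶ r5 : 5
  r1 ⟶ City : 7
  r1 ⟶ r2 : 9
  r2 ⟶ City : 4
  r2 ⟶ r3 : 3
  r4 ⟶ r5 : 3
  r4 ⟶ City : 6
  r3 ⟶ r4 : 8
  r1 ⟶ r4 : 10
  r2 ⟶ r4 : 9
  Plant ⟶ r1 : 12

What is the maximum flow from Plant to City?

12

Augment Plant→r1→City: bottleneck 7, flow now 7.
Augment Plant→r1→r2→City: bottleneck 4, flow now 11.
Augment Plant→r1→r4→City: bottleneck 1, flow now 12.
No augmenting path remains; maximum flow = 12.
In the residual graph, reachable from Plant: {Plant}.
Min-cut edges: Plant→r1 (12); capacity 12 = 12.
This cut is saturated, so no flow can exceed 12.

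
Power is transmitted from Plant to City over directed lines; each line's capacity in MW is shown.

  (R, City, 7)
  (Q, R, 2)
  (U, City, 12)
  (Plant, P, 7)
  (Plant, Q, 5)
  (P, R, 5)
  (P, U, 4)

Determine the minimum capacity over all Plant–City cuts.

9

Augment Plant→P→R→City: bottleneck 5, flow now 5.
Augment Plant→P→U→City: bottleneck 2, flow now 7.
Augment Plant→Q→R→City: bottleneck 2, flow now 9.
No augmenting path remains; maximum flow = 9.
By max-flow min-cut, the minimum cut capacity equals the max flow.
In the residual graph, reachable from Plant: {Plant, Q}.
Min-cut edges: Plant→P (7), Q→R (2); capacity 7 + 2 = 9.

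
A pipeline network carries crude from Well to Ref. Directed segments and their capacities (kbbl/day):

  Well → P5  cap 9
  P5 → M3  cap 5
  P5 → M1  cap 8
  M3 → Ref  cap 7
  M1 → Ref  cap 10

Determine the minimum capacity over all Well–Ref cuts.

9

Augment Well→P5→M3→Ref: bottleneck 5, flow now 5.
Augment Well→P5→M1→Ref: bottleneck 4, flow now 9.
No augmenting path remains; maximum flow = 9.
By max-flow min-cut, the minimum cut capacity equals the max flow.
In the residual graph, reachable from Well: {Well}.
Min-cut edges: Well→P5 (9); capacity 9 = 9.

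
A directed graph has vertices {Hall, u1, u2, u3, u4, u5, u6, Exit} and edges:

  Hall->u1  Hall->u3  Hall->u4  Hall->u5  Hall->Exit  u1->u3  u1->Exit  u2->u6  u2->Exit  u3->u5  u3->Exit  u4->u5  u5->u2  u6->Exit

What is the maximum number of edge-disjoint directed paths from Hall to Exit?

Assign every edge capacity 1; by Menger, the answer equals the max flow.
Path Hall→Exit (+1); total 1.
Path Hall→u1→Exit (+1); total 2.
Path Hall→u3→Exit (+1); total 3.
Path Hall→u5→u2→Exit (+1); total 4.
No residual Hall→Exit path; max flow = 4.
Certifying cut of size 4: {Hall→Exit, Hall→u1, Hall→u3, u5→u2}.

4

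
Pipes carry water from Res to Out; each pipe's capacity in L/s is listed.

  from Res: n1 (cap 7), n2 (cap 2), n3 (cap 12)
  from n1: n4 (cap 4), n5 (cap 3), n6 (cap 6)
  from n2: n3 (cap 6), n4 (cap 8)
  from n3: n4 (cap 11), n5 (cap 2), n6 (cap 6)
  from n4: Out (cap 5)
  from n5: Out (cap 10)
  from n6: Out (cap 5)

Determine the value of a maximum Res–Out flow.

15

Augment Res→n1→n4→Out: bottleneck 4, flow now 4.
Augment Res→n1→n5→Out: bottleneck 3, flow now 7.
Augment Res→n2→n4→Out: bottleneck 1, flow now 8.
Augment Res→n3→n5→Out: bottleneck 2, flow now 10.
Augment Res→n3→n6→Out: bottleneck 5, flow now 15.
No augmenting path remains; maximum flow = 15.
In the residual graph, reachable from Res: {Res, n1, n2, n3, n4, n6}.
Min-cut edges: n1→n5 (3), n3→n5 (2), n4→Out (5), n6→Out (5); capacity 3 + 2 + 5 + 5 = 15.
This cut is saturated, so no flow can exceed 15.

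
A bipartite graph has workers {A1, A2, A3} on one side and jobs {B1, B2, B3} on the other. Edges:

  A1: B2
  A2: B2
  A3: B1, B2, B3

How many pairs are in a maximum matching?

2

Unit-capacity flow: source→left, listed edges, right→sink; max matching = max flow.
Augmenting path A1→B2 (+1); matched 1.
Augmenting path A3→B1 (+1); matched 2.
No augmenting path remains; maximum matching = 2.
König certificate: {A3, B2} is a vertex cover of size 2 (every listed pair touches it), so no matching can be larger.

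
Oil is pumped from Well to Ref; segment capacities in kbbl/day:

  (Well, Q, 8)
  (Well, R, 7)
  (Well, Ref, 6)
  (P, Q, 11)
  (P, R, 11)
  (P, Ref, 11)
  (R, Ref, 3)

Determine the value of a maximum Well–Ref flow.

9

Augment Well→Ref: bottleneck 6, flow now 6.
Augment Well→R→Ref: bottleneck 3, flow now 9.
No augmenting path remains; maximum flow = 9.
In the residual graph, reachable from Well: {Well, Q, R}.
Min-cut edges: Well→Ref (6), R→Ref (3); capacity 6 + 3 = 9.
This cut is saturated, so no flow can exceed 9.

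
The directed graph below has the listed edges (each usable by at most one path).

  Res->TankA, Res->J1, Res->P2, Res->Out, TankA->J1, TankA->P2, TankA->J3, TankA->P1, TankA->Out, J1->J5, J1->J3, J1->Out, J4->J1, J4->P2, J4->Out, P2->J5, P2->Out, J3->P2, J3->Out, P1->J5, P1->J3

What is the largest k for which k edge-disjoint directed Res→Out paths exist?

4

Assign every edge capacity 1; by Menger, the answer equals the max flow.
Path Res→Out (+1); total 1.
Path Res→TankA→Out (+1); total 2.
Path Res→J1→Out (+1); total 3.
Path Res→P2→Out (+1); total 4.
No residual Res→Out path; max flow = 4.
Certifying cut of size 4: {Res→J1, Res→Out, Res→P2, Res→TankA}.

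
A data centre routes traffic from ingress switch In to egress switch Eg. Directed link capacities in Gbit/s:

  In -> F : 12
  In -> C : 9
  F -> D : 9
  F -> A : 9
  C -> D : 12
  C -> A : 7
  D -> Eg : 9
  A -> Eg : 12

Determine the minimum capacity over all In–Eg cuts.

21

Augment In→F→D→Eg: bottleneck 9, flow now 9.
Augment In→F→A→Eg: bottleneck 3, flow now 12.
Augment In→C→A→Eg: bottleneck 7, flow now 19.
Augment In→C→D→F→A→Eg: bottleneck 2, flow now 21. (uses reverse residual edge)
No augmenting path remains; maximum flow = 21.
By max-flow min-cut, the minimum cut capacity equals the max flow.
In the residual graph, reachable from In: {In}.
Min-cut edges: In→F (12), In→C (9); capacity 12 + 9 = 21.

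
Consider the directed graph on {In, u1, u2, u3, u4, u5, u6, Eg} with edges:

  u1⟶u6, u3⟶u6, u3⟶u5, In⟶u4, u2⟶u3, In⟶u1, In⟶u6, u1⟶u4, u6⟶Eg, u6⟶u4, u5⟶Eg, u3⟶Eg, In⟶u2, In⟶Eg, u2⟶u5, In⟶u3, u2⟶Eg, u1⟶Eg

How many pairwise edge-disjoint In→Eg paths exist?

Assign every edge capacity 1; by Menger, the answer equals the max flow.
Path In→Eg (+1); total 1.
Path In→u1→Eg (+1); total 2.
Path In→u2→Eg (+1); total 3.
Path In→u3→Eg (+1); total 4.
Path In→u6→Eg (+1); total 5.
No residual In→Eg path; max flow = 5.
Certifying cut of size 5: {In→Eg, In→u1, In→u2, In→u3, In→u6}.

5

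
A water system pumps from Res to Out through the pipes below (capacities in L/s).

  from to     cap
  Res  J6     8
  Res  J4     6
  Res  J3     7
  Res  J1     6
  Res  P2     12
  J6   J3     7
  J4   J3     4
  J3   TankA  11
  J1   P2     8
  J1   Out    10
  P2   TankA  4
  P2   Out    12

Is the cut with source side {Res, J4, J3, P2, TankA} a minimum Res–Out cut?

Given cut capacity: 8 + 6 + 12 = 26.
Augment Res→J1→Out: bottleneck 6, flow now 6.
Augment Res→P2→Out: bottleneck 12, flow now 18.
No augmenting path remains; maximum flow = 18.
In the residual graph, reachable from Res: {Res, J6, J4, J3, TankA}.
Min-cut edges: Res→J1 (6), Res→P2 (12); capacity 6 + 12 = 18.
Cut capacity 26 exceeds the max flow 18, so it is not minimum.

No — its capacity is 26, but the minimum cut has capacity 18.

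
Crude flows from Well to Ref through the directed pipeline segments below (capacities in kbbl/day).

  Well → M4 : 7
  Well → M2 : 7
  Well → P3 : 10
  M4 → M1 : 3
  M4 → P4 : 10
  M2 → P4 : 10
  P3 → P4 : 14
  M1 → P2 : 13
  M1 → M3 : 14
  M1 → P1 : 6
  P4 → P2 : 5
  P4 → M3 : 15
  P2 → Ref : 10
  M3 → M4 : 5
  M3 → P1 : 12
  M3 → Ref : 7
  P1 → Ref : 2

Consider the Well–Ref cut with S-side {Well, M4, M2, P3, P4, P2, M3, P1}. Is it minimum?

No — its capacity is 22, but the minimum cut has capacity 17.

Given cut capacity: 3 + 10 + 7 + 2 = 22.
Augment Well→M4→M1→P2→Ref: bottleneck 3, flow now 3.
Augment Well→M4→P4→P2→Ref: bottleneck 4, flow now 7.
Augment Well→M2→P4→P2→Ref: bottleneck 1, flow now 8.
Augment Well→M2→P4→M3→Ref: bottleneck 6, flow now 14.
Augment Well→P3→P4→M3→Ref: bottleneck 1, flow now 15.
Augment Well→P3→P4→M3→P1→Ref: bottleneck 2, flow now 17.
No augmenting path remains; maximum flow = 17.
In the residual graph, reachable from Well: {Well, M4, M2, P3, P4, M3, P1}.
Min-cut edges: M4→M1 (3), P4→P2 (5), M3→Ref (7), P1→Ref (2); capacity 3 + 5 + 7 + 2 = 17.
Cut capacity 22 exceeds the max flow 17, so it is not minimum.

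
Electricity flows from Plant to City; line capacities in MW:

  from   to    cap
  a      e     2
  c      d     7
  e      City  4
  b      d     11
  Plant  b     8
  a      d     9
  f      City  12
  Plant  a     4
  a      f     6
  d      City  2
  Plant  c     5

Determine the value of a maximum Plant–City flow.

6

Augment Plant→a→d→City: bottleneck 2, flow now 2.
Augment Plant→a→e→City: bottleneck 2, flow now 4.
Augment Plant→b→d→a→f→City: bottleneck 2, flow now 6. (uses reverse residual edge)
No augmenting path remains; maximum flow = 6.
In the residual graph, reachable from Plant: {Plant, b, c, d}.
Min-cut edges: Plant→a (4), d→City (2); capacity 4 + 2 = 6.
This cut is saturated, so no flow can exceed 6.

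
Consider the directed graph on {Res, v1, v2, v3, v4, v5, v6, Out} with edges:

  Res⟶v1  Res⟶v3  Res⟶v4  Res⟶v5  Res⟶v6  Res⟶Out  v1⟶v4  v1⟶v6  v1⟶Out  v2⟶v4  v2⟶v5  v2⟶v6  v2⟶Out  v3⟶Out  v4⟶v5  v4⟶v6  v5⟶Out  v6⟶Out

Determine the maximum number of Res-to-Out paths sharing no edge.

Assign every edge capacity 1; by Menger, the answer equals the max flow.
Path Res→Out (+1); total 1.
Path Res→v1→Out (+1); total 2.
Path Res→v3→Out (+1); total 3.
Path Res→v5→Out (+1); total 4.
Path Res→v6→Out (+1); total 5.
No residual Res→Out path; max flow = 5.
Certifying cut of size 5: {Res→Out, Res→v1, Res→v3, v5→Out, v6→Out}.

5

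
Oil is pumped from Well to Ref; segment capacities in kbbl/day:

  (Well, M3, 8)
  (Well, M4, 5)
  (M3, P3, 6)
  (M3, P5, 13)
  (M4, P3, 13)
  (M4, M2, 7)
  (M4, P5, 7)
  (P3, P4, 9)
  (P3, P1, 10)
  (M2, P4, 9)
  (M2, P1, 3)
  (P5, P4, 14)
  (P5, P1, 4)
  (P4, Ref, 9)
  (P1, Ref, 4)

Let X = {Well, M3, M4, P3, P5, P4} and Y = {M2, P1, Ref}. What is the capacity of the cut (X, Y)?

Edges leaving {Well, M3, M4, P3, P5, P4}: M4→M2 (7), P3→P1 (10), P5→P1 (4), P4→Ref (9).
Cut capacity = 7 + 10 + 4 + 9 = 30.

30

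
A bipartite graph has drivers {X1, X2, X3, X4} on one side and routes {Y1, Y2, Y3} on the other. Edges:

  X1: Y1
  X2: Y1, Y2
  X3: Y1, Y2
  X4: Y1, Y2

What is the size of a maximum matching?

Unit-capacity flow: source→left, listed edges, right→sink; max matching = max flow.
Augmenting path X1→Y1 (+1); matched 1.
Augmenting path X2→Y2 (+1); matched 2.
No augmenting path remains; maximum matching = 2.
König certificate: {Y1, Y2} is a vertex cover of size 2 (every listed pair touches it), so no matching can be larger.

2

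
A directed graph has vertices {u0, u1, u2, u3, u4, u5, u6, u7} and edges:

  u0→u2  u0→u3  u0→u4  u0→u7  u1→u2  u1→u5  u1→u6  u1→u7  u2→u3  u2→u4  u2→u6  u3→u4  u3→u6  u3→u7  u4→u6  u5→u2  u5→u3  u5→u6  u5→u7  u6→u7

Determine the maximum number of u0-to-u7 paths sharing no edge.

3

Assign every edge capacity 1; by Menger, the answer equals the max flow.
Path u0→u7 (+1); total 1.
Path u0→u3→u7 (+1); total 2.
Path u0→u2→u6→u7 (+1); total 3.
No residual u0→u7 path; max flow = 3.
Certifying cut of size 3: {u0→u7, u3→u7, u6→u7}.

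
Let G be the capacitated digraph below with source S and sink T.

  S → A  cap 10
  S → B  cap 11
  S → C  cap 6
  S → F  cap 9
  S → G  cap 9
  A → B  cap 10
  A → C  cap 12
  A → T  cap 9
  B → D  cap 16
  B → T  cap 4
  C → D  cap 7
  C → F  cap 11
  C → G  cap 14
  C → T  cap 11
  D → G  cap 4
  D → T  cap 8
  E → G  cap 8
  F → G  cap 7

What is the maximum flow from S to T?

27

Augment S→A→T: bottleneck 9, flow now 9.
Augment S→B→T: bottleneck 4, flow now 13.
Augment S→C→T: bottleneck 6, flow now 19.
Augment S→A→C→T: bottleneck 1, flow now 20.
Augment S→B→D→T: bottleneck 7, flow now 27.
No augmenting path remains; maximum flow = 27.
In the residual graph, reachable from S: {S, F, G}.
Min-cut edges: S→A (10), S→B (11), S→C (6); capacity 10 + 11 + 6 = 27.
This cut is saturated, so no flow can exceed 27.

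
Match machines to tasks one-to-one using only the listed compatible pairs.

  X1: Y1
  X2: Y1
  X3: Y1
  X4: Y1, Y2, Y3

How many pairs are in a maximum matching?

Unit-capacity flow: source→left, listed edges, right→sink; max matching = max flow.
Augmenting path X1→Y1 (+1); matched 1.
Augmenting path X4→Y2 (+1); matched 2.
No augmenting path remains; maximum matching = 2.
König certificate: {X4, Y1} is a vertex cover of size 2 (every listed pair touches it), so no matching can be larger.

2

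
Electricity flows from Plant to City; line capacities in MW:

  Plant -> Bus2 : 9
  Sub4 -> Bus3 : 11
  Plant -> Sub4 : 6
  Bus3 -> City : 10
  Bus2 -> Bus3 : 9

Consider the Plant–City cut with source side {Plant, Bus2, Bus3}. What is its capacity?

Edges leaving {Plant, Bus2, Bus3}: Plant→Sub4 (6), Bus3→City (10).
Cut capacity = 6 + 10 = 16.

16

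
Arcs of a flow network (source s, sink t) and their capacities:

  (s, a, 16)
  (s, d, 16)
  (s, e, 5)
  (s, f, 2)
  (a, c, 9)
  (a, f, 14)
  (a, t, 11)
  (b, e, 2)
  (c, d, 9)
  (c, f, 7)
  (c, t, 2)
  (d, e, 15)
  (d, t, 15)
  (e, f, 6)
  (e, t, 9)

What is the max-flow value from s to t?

37

Augment s→a→t: bottleneck 11, flow now 11.
Augment s→d→t: bottleneck 15, flow now 26.
Augment s→e→t: bottleneck 5, flow now 31.
Augment s→a→c→t: bottleneck 2, flow now 33.
Augment s→d→e→t: bottleneck 1, flow now 34.
Augment s→a→c→d→e→t: bottleneck 3, flow now 37.
No augmenting path remains; maximum flow = 37.
In the residual graph, reachable from s: {s, f}.
Min-cut edges: s→a (16), s→d (16), s→e (5); capacity 16 + 16 + 5 = 37.
This cut is saturated, so no flow can exceed 37.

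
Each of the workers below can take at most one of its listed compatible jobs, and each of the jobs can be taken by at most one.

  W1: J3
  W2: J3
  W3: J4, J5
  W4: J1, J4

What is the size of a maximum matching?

Unit-capacity flow: source→left, listed edges, right→sink; max matching = max flow.
Augmenting path W1→J3 (+1); matched 1.
Augmenting path W3→J4 (+1); matched 2.
Augmenting path W4→J1 (+1); matched 3.
No augmenting path remains; maximum matching = 3.
König certificate: {W3, W4, J3} is a vertex cover of size 3 (every listed pair touches it), so no matching can be larger.

3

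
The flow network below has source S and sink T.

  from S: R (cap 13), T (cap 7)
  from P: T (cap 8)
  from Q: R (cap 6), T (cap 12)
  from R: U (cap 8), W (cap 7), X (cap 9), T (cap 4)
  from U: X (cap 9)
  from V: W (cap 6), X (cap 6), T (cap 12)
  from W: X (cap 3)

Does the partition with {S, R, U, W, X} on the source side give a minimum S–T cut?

Yes — it is a minimum cut (capacity 11).

Given cut capacity: 7 + 4 = 11.
Augment S→T: bottleneck 7, flow now 7.
Augment S→R→T: bottleneck 4, flow now 11.
No augmenting path remains; maximum flow = 11.
Cut capacity 11 equals the max flow, so it is a minimum cut.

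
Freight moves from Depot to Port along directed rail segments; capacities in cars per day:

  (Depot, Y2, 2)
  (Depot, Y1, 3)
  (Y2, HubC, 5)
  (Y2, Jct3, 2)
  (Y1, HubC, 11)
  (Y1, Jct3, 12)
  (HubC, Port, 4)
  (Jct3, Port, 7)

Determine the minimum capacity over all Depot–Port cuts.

5

Augment Depot→Y2→HubC→Port: bottleneck 2, flow now 2.
Augment Depot→Y1→HubC→Port: bottleneck 2, flow now 4.
Augment Depot→Y1→Jct3→Port: bottleneck 1, flow now 5.
No augmenting path remains; maximum flow = 5.
By max-flow min-cut, the minimum cut capacity equals the max flow.
In the residual graph, reachable from Depot: {Depot}.
Min-cut edges: Depot→Y2 (2), Depot→Y1 (3); capacity 2 + 3 = 5.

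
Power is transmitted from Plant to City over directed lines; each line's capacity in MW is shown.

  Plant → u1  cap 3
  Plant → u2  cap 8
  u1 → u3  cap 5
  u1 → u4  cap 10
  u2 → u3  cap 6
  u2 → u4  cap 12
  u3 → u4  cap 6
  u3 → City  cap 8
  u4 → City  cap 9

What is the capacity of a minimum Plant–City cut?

Augment Plant→u1→u3→City: bottleneck 3, flow now 3.
Augment Plant→u2→u3→City: bottleneck 5, flow now 8.
Augment Plant→u2→u4→City: bottleneck 3, flow now 11.
No augmenting path remains; maximum flow = 11.
By max-flow min-cut, the minimum cut capacity equals the max flow.
In the residual graph, reachable from Plant: {Plant}.
Min-cut edges: Plant→u1 (3), Plant→u2 (8); capacity 3 + 8 = 11.

11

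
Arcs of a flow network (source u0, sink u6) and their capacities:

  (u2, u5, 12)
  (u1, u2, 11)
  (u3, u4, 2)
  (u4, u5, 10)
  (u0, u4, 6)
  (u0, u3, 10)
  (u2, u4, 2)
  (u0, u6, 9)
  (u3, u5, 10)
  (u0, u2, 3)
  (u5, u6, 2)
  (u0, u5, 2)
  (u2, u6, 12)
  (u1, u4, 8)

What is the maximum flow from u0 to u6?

Augment u0→u6: bottleneck 9, flow now 9.
Augment u0→u2→u6: bottleneck 3, flow now 12.
Augment u0→u5→u6: bottleneck 2, flow now 14.
No augmenting path remains; maximum flow = 14.
In the residual graph, reachable from u0: {u0, u3, u4, u5}.
Min-cut edges: u0→u2 (3), u0→u6 (9), u5→u6 (2); capacity 3 + 9 + 2 = 14.
This cut is saturated, so no flow can exceed 14.

14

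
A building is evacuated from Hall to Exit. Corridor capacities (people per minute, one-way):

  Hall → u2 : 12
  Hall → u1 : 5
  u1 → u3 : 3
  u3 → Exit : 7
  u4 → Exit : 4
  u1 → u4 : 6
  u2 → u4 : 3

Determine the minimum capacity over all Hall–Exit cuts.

7

Augment Hall→u1→u3→Exit: bottleneck 3, flow now 3.
Augment Hall→u1→u4→Exit: bottleneck 2, flow now 5.
Augment Hall→u2→u4→Exit: bottleneck 2, flow now 7.
No augmenting path remains; maximum flow = 7.
By max-flow min-cut, the minimum cut capacity equals the max flow.
In the residual graph, reachable from Hall: {Hall, u1, u2, u4}.
Min-cut edges: u1→u3 (3), u4→Exit (4); capacity 3 + 4 = 7.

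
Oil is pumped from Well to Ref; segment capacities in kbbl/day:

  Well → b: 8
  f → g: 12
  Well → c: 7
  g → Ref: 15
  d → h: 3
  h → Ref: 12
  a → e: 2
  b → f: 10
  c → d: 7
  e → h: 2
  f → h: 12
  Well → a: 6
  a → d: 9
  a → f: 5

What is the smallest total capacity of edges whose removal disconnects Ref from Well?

Augment Well→a→d→h→Ref: bottleneck 3, flow now 3.
Augment Well→a→e→h→Ref: bottleneck 2, flow now 5.
Augment Well→a→f→g→Ref: bottleneck 1, flow now 6.
Augment Well→b→f→g→Ref: bottleneck 8, flow now 14.
Augment Well→c→d→a→f→g→Ref: bottleneck 3, flow now 17. (uses reverse residual edge)
No augmenting path remains; maximum flow = 17.
By max-flow min-cut, the minimum cut capacity equals the max flow.
In the residual graph, reachable from Well: {Well, c, d}.
Min-cut edges: Well→a (6), Well→b (8), d→h (3); capacity 6 + 8 + 3 = 17.

17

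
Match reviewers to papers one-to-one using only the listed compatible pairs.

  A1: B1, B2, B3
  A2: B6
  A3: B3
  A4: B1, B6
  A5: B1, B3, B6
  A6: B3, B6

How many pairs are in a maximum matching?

Unit-capacity flow: source→left, listed edges, right→sink; max matching = max flow.
Augmenting path A1→B1 (+1); matched 1.
Augmenting path A2→B6 (+1); matched 2.
Augmenting path A3→B3 (+1); matched 3.
Augmenting path A4→B1→A1→B2 (+1); matched 4.
No augmenting path remains; maximum matching = 4.
König certificate: {A1, B1, B3, B6} is a vertex cover of size 4 (every listed pair touches it), so no matching can be larger.

4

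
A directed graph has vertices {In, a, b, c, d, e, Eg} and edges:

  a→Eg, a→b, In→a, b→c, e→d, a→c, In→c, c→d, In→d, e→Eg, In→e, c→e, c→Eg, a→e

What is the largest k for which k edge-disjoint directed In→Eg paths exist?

Assign every edge capacity 1; by Menger, the answer equals the max flow.
Path In→a→Eg (+1); total 1.
Path In→c→Eg (+1); total 2.
Path In→e→Eg (+1); total 3.
No residual In→Eg path; max flow = 3.
Certifying cut of size 3: {In→a, In→c, In→e}.

3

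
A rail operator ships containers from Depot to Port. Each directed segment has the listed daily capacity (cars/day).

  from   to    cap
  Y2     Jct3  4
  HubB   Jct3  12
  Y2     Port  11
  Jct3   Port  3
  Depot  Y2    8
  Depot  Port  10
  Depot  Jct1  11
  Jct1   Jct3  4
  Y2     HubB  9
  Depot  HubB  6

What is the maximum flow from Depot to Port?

Augment Depot→Port: bottleneck 10, flow now 10.
Augment Depot→Y2→Port: bottleneck 8, flow now 18.
Augment Depot→Jct1→Jct3→Port: bottleneck 3, flow now 21.
No augmenting path remains; maximum flow = 21.
In the residual graph, reachable from Depot: {Depot, Jct1, HubB, Jct3}.
Min-cut edges: Depot→Y2 (8), Depot→Port (10), Jct3→Port (3); capacity 8 + 10 + 3 = 21.
This cut is saturated, so no flow can exceed 21.

21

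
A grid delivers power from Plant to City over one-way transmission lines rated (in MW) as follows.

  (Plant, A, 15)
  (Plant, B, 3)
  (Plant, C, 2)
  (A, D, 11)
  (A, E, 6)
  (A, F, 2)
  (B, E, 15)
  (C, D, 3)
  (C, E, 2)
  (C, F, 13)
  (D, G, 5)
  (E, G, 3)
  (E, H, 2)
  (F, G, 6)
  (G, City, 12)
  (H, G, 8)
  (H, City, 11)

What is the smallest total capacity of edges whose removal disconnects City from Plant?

14

Augment Plant→A→D→G→City: bottleneck 5, flow now 5.
Augment Plant→A→E→G→City: bottleneck 3, flow now 8.
Augment Plant→A→E→H→City: bottleneck 2, flow now 10.
Augment Plant→A→F→G→City: bottleneck 2, flow now 12.
Augment Plant→C→F→G→City: bottleneck 2, flow now 14.
No augmenting path remains; maximum flow = 14.
By max-flow min-cut, the minimum cut capacity equals the max flow.
In the residual graph, reachable from Plant: {Plant, A, B, D, E}.
Min-cut edges: Plant→C (2), A→F (2), D→G (5), E→G (3), E→H (2); capacity 2 + 2 + 5 + 3 + 2 = 14.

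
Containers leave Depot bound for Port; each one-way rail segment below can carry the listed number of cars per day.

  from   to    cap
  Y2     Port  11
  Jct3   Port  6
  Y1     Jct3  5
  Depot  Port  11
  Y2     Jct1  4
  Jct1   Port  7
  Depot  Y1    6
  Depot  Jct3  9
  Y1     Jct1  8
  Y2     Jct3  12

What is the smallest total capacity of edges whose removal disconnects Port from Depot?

23

Augment Depot→Port: bottleneck 11, flow now 11.
Augment Depot→Jct3→Port: bottleneck 6, flow now 17.
Augment Depot→Y1→Jct1→Port: bottleneck 6, flow now 23.
No augmenting path remains; maximum flow = 23.
By max-flow min-cut, the minimum cut capacity equals the max flow.
In the residual graph, reachable from Depot: {Depot, Jct3}.
Min-cut edges: Depot→Y1 (6), Depot→Port (11), Jct3→Port (6); capacity 6 + 11 + 6 = 23.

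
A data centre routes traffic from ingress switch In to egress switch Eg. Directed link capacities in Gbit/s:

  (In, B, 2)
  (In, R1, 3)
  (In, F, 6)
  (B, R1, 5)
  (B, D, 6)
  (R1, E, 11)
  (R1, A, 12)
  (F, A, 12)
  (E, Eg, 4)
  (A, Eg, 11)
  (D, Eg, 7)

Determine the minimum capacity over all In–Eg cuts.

11

Augment In→B→D→Eg: bottleneck 2, flow now 2.
Augment In→R1→E→Eg: bottleneck 3, flow now 5.
Augment In→F→A→Eg: bottleneck 6, flow now 11.
No augmenting path remains; maximum flow = 11.
By max-flow min-cut, the minimum cut capacity equals the max flow.
In the residual graph, reachable from In: {In}.
Min-cut edges: In→B (2), In→R1 (3), In→F (6); capacity 2 + 3 + 6 = 11.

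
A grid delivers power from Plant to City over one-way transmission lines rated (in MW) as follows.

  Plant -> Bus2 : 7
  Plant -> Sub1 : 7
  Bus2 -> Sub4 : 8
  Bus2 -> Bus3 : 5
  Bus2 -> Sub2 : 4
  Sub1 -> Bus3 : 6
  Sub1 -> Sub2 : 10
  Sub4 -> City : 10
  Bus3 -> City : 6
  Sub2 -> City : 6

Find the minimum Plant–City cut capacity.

Augment Plant→Bus2→Sub4→City: bottleneck 7, flow now 7.
Augment Plant→Sub1→Bus3→City: bottleneck 6, flow now 13.
Augment Plant→Sub1→Sub2→City: bottleneck 1, flow now 14.
No augmenting path remains; maximum flow = 14.
By max-flow min-cut, the minimum cut capacity equals the max flow.
In the residual graph, reachable from Plant: {Plant}.
Min-cut edges: Plant→Bus2 (7), Plant→Sub1 (7); capacity 7 + 7 = 14.

14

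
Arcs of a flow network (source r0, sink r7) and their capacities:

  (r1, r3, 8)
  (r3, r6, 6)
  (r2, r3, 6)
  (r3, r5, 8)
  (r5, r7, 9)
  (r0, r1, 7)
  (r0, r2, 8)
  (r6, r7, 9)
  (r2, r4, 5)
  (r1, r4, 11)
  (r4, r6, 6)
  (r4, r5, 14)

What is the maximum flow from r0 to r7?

15

Augment r0→r1→r3→r5→r7: bottleneck 7, flow now 7.
Augment r0→r2→r3→r5→r7: bottleneck 1, flow now 8.
Augment r0→r2→r3→r6→r7: bottleneck 5, flow now 13.
Augment r0→r2→r4→r5→r7: bottleneck 1, flow now 14.
Augment r0→r2→r4→r6→r7: bottleneck 1, flow now 15.
No augmenting path remains; maximum flow = 15.
In the residual graph, reachable from r0: {r0}.
Min-cut edges: r0→r1 (7), r0→r2 (8); capacity 7 + 8 = 15.
This cut is saturated, so no flow can exceed 15.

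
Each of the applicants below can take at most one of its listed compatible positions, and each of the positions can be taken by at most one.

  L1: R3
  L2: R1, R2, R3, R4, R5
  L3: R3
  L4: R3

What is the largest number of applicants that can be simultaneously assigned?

2

Unit-capacity flow: source→left, listed edges, right→sink; max matching = max flow.
Augmenting path L1→R3 (+1); matched 1.
Augmenting path L2→R1 (+1); matched 2.
No augmenting path remains; maximum matching = 2.
König certificate: {L2, R3} is a vertex cover of size 2 (every listed pair touches it), so no matching can be larger.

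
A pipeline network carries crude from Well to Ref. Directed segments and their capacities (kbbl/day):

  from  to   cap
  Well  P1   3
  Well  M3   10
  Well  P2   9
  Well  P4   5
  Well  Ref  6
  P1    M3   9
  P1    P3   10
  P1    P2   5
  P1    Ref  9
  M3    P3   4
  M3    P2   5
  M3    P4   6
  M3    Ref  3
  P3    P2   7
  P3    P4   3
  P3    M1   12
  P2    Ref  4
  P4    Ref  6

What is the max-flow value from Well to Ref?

22

Augment Well→Ref: bottleneck 6, flow now 6.
Augment Well→P1→Ref: bottleneck 3, flow now 9.
Augment Well→M3→Ref: bottleneck 3, flow now 12.
Augment Well→P2→Ref: bottleneck 4, flow now 16.
Augment Well→P4→Ref: bottleneck 5, flow now 21.
Augment Well→M3→P4→Ref: bottleneck 1, flow now 22.
No augmenting path remains; maximum flow = 22.
In the residual graph, reachable from Well: {Well, M3, P3, P2, P4, M1}.
Min-cut edges: Well→P1 (3), Well→Ref (6), M3→Ref (3), P2→Ref (4), P4→Ref (6); capacity 3 + 6 + 3 + 4 + 6 = 22.
This cut is saturated, so no flow can exceed 22.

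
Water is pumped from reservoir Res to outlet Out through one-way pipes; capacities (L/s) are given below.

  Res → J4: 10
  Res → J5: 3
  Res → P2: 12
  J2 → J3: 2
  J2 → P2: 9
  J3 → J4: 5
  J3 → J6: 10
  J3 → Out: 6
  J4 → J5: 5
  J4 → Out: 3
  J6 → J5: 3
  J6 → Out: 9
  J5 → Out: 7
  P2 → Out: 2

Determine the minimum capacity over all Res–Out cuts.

12

Augment Res→J4→Out: bottleneck 3, flow now 3.
Augment Res→J5→Out: bottleneck 3, flow now 6.
Augment Res→P2→Out: bottleneck 2, flow now 8.
Augment Res→J4→J5→Out: bottleneck 4, flow now 12.
No augmenting path remains; maximum flow = 12.
By max-flow min-cut, the minimum cut capacity equals the max flow.
In the residual graph, reachable from Res: {Res, J4, J5, P2}.
Min-cut edges: J4→Out (3), J5→Out (7), P2→Out (2); capacity 3 + 7 + 2 = 12.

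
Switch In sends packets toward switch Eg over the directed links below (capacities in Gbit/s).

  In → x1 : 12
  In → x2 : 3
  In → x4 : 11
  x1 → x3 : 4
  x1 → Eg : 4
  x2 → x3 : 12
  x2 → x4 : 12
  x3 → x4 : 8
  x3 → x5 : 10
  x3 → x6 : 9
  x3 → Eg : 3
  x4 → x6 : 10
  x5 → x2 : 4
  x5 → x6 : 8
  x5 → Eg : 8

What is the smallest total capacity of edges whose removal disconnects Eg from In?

11

Augment In→x1→Eg: bottleneck 4, flow now 4.
Augment In→x1→x3→Eg: bottleneck 3, flow now 7.
Augment In→x1→x3→x5→Eg: bottleneck 1, flow now 8.
Augment In→x2→x3→x5→Eg: bottleneck 3, flow now 11.
No augmenting path remains; maximum flow = 11.
By max-flow min-cut, the minimum cut capacity equals the max flow.
In the residual graph, reachable from In: {In, x1, x4, x6}.
Min-cut edges: In→x2 (3), x1→x3 (4), x1→Eg (4); capacity 3 + 4 + 4 = 11.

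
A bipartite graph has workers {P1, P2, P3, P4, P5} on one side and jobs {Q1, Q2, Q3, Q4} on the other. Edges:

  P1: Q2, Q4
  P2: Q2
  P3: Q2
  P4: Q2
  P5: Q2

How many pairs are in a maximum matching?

Unit-capacity flow: source→left, listed edges, right→sink; max matching = max flow.
Augmenting path P1→Q2 (+1); matched 1.
Augmenting path P2→Q2→P1→Q4 (+1); matched 2.
No augmenting path remains; maximum matching = 2.
König certificate: {P1, Q2} is a vertex cover of size 2 (every listed pair touches it), so no matching can be larger.

2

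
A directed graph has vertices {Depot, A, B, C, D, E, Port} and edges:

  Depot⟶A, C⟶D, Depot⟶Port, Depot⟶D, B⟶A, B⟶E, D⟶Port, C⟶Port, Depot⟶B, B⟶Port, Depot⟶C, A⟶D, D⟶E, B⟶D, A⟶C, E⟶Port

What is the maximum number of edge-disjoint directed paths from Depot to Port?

5

Assign every edge capacity 1; by Menger, the answer equals the max flow.
Path Depot→Port (+1); total 1.
Path Depot→B→Port (+1); total 2.
Path Depot→C→Port (+1); total 3.
Path Depot→D→Port (+1); total 4.
Path Depot→A→D→E→Port (+1); total 5.
No residual Depot→Port path; max flow = 5.
Certifying cut of size 5: {Depot→A, Depot→B, Depot→C, Depot→D, Depot→Port}.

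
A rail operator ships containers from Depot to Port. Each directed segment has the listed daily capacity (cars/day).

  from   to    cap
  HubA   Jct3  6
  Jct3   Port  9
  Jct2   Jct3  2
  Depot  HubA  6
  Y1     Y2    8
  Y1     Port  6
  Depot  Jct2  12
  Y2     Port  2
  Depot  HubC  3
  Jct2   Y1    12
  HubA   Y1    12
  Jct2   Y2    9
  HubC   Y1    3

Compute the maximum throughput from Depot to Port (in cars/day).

16

Augment Depot→Jct2→Y1→Port: bottleneck 6, flow now 6.
Augment Depot→Jct2→Jct3→Port: bottleneck 2, flow now 8.
Augment Depot→Jct2→Y2→Port: bottleneck 2, flow now 10.
Augment Depot→HubA→Jct3→Port: bottleneck 6, flow now 16.
No augmenting path remains; maximum flow = 16.
In the residual graph, reachable from Depot: {Depot, Jct2, HubC, Y1, Y2}.
Min-cut edges: Depot→HubA (6), Jct2→Jct3 (2), Y1→Port (6), Y2→Port (2); capacity 6 + 2 + 6 + 2 = 16.
This cut is saturated, so no flow can exceed 16.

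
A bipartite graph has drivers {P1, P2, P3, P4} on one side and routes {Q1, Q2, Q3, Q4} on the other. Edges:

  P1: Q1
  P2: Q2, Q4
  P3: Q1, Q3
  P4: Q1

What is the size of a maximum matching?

3

Unit-capacity flow: source→left, listed edges, right→sink; max matching = max flow.
Augmenting path P1→Q1 (+1); matched 1.
Augmenting path P2→Q2 (+1); matched 2.
Augmenting path P3→Q3 (+1); matched 3.
No augmenting path remains; maximum matching = 3.
König certificate: {P2, P3, Q1} is a vertex cover of size 3 (every listed pair touches it), so no matching can be larger.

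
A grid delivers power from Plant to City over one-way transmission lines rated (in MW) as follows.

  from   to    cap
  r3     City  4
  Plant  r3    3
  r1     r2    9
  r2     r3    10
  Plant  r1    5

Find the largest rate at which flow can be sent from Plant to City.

4

Augment Plant→r3→City: bottleneck 3, flow now 3.
Augment Plant→r1→r2→r3→City: bottleneck 1, flow now 4.
No augmenting path remains; maximum flow = 4.
In the residual graph, reachable from Plant: {Plant, r1, r2, r3}.
Min-cut edges: r3→City (4); capacity 4 = 4.
This cut is saturated, so no flow can exceed 4.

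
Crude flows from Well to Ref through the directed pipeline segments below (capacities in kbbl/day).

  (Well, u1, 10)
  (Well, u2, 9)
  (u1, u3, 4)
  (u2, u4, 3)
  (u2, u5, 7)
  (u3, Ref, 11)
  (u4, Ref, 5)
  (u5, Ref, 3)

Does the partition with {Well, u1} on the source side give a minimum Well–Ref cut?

No — its capacity is 13, but the minimum cut has capacity 10.

Given cut capacity: 9 + 4 = 13.
Augment Well→u1→u3→Ref: bottleneck 4, flow now 4.
Augment Well→u2→u4→Ref: bottleneck 3, flow now 7.
Augment Well→u2→u5→Ref: bottleneck 3, flow now 10.
No augmenting path remains; maximum flow = 10.
In the residual graph, reachable from Well: {Well, u1, u2, u5}.
Min-cut edges: u1→u3 (4), u2→u4 (3), u5→Ref (3); capacity 4 + 3 + 3 = 10.
Cut capacity 13 exceeds the max flow 10, so it is not minimum.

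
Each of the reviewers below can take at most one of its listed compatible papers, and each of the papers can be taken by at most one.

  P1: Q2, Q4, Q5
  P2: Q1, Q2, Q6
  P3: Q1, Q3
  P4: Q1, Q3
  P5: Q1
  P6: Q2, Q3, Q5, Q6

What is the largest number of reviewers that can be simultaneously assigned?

Unit-capacity flow: source→left, listed edges, right→sink; max matching = max flow.
Augmenting path P1→Q2 (+1); matched 1.
Augmenting path P2→Q1 (+1); matched 2.
Augmenting path P3→Q3 (+1); matched 3.
Augmenting path P6→Q5 (+1); matched 4.
Augmenting path P4→Q1→P2→Q6 (+1); matched 5.
No augmenting path remains; maximum matching = 5.
König certificate: {P1, P2, P6, Q1, Q3} is a vertex cover of size 5 (every listed pair touches it), so no matching can be larger.

5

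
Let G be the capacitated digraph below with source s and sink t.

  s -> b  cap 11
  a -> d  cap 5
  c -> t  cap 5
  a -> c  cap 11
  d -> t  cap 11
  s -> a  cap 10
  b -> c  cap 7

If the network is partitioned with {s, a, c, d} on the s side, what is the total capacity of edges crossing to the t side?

Edges leaving {s, a, c, d}: s→b (11), c→t (5), d→t (11).
Cut capacity = 11 + 5 + 11 = 27.

27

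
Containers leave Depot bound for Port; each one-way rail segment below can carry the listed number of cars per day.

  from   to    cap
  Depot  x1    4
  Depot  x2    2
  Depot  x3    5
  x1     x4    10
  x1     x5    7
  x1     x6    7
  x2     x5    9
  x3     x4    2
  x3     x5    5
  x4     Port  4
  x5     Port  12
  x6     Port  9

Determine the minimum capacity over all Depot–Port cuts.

11

Augment Depot→x1→x4→Port: bottleneck 4, flow now 4.
Augment Depot→x2→x5→Port: bottleneck 2, flow now 6.
Augment Depot→x3→x5→Port: bottleneck 5, flow now 11.
No augmenting path remains; maximum flow = 11.
By max-flow min-cut, the minimum cut capacity equals the max flow.
In the residual graph, reachable from Depot: {Depot}.
Min-cut edges: Depot→x1 (4), Depot→x2 (2), Depot→x3 (5); capacity 4 + 2 + 5 = 11.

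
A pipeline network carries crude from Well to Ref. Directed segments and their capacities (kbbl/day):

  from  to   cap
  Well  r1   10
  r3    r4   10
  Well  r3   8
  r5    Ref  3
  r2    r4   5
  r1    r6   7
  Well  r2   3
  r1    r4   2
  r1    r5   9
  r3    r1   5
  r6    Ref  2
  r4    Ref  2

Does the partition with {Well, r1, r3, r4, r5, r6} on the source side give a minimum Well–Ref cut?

Given cut capacity: 3 + 2 + 3 + 2 = 10.
Augment Well→r1→r4→Ref: bottleneck 2, flow now 2.
Augment Well→r1→r5→Ref: bottleneck 3, flow now 5.
Augment Well→r1→r6→Ref: bottleneck 2, flow now 7.
No augmenting path remains; maximum flow = 7.
In the residual graph, reachable from Well: {Well, r1, r2, r3, r4, r5, r6}.
Min-cut edges: r4→Ref (2), r5→Ref (3), r6→Ref (2); capacity 2 + 3 + 2 = 7.
Cut capacity 10 exceeds the max flow 7, so it is not minimum.

No — its capacity is 10, but the minimum cut has capacity 7.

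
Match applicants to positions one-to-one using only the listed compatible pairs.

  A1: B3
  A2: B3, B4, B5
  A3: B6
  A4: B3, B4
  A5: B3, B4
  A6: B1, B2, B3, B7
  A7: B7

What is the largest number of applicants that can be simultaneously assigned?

6

Unit-capacity flow: source→left, listed edges, right→sink; max matching = max flow.
Augmenting path A1→B3 (+1); matched 1.
Augmenting path A2→B4 (+1); matched 2.
Augmenting path A3→B6 (+1); matched 3.
Augmenting path A6→B1 (+1); matched 4.
Augmenting path A7→B7 (+1); matched 5.
Augmenting path A4→B4→A2→B5 (+1); matched 6.
No augmenting path remains; maximum matching = 6.
König certificate: {A2, A3, A6, A7, B3, B4} is a vertex cover of size 6 (every listed pair touches it), so no matching can be larger.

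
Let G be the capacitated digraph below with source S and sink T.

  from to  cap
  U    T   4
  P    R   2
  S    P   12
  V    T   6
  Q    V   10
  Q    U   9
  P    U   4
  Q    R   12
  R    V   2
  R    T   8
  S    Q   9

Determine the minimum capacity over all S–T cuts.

Augment S→P→R→T: bottleneck 2, flow now 2.
Augment S→P→U→T: bottleneck 4, flow now 6.
Augment S→Q→R→T: bottleneck 6, flow now 12.
Augment S→Q→V→T: bottleneck 3, flow now 15.
No augmenting path remains; maximum flow = 15.
By max-flow min-cut, the minimum cut capacity equals the max flow.
In the residual graph, reachable from S: {S, P}.
Min-cut edges: S→Q (9), P→R (2), P→U (4); capacity 9 + 2 + 4 = 15.

15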